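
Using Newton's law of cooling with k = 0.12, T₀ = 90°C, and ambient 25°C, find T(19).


Newton's law: dT/dt = -k(T - T_a) has solution T(t) = T_a + (T₀ - T_a)e^(-kt).
Plug in T_a = 25, T₀ = 90, k = 0.12, t = 19: T(19) = 25 + (65)e^(-2.28) ≈ 31.6°C.


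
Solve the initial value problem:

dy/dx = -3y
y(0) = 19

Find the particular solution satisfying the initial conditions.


General solution of y' = -3y is y = Ce^(-3x).
Apply y(0) = 19: C = 19.
Particular solution: y = 19e^(-3x).


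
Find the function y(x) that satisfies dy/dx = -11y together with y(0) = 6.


General solution of y' = -11y is y = Ce^(-11x).
Apply y(0) = 6: C = 6.
Particular solution: y = 6e^(-11x).


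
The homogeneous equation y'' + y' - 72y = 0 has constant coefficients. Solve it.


Characteristic equation: r² + r - 72 = 0.
Factor: (r + 9)(r - 8) = 0 ⇒ r = -9, 8 (distinct real).
General solution: y = C₁e^(-9x) + C₂e^(8x).


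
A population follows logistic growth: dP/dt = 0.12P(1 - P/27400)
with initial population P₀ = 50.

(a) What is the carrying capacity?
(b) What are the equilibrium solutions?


Logistic ODE dP/dt = 0.12P(1 - P/27400) has equilibria where dP/dt = 0, i.e. P = 0 or P = 27400.
The coefficient (1 - P/K) = 0 when P = K, identifying K = 27400 as the carrying capacity.
(a) K = 27400; (b) equilibria P = 0 and P = 27400.


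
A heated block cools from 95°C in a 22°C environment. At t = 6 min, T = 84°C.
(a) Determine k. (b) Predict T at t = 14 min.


Newton's law: T(t) = T_a + (T₀ - T_a)e^(-kt).
(a) Use T(6) = 84: (84 - 22)/(95 - 22) = e^(-k·6), so k = -ln(0.849)/6 ≈ 0.0272.
(b) Apply k to t = 14: T(14) = 22 + (73)e^(-0.381) ≈ 71.9°C.


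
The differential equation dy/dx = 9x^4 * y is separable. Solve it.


Separate variables: dy/y = 9x^4 dx.
Integrate: ln|y| = (9/5)x^5 + C₀.
Exponentiate: y = Ce^((9/5)x^5).


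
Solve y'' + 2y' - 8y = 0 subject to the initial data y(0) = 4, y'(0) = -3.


Characteristic roots of r² + 2r - 8 = 0 are 2, -4.
General solution y = c₁ e^(2x) + c₂ e^(-4x).
Apply y(0) = 4: c₁ + c₂ = 4. Apply y'(0) = -3: 2 c₁ - 4 c₂ = -3.
Solve: c₁ = 13/6, c₂ = 11/6.
Particular solution: y = (13/6)e^(2x) + (11/6)e^(-4x).


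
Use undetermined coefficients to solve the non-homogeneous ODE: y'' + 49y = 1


Homogeneous part: r² + 49 = 0 ⇒ r = ±7i, so y_h = C₁cos(7x) + C₂sin(7x).
Try constant y_p = A; plug in: 49A = 1 ⇒ A = 1/49.
General solution: y = C₁cos(7x) + C₂sin(7x) + 1/49.


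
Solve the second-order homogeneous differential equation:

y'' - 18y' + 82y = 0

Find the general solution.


Characteristic equation: r² - 18r + 82 = 0.
Discriminant is negative; roots r = 9 ± 1i (complex conjugate pair).
General solution uses e^(α x)(C₁ cos(β x) + C₂ sin(β x)): y = e^(9x)(C₁cos(x) + C₂sin(x)).


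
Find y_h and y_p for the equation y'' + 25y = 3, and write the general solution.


Homogeneous part: r² + 25 = 0 ⇒ r = ±5i, so y_h = C₁cos(5x) + C₂sin(5x).
Try constant y_p = A; plug in: 25A = 3 ⇒ A = 3/25.
General solution: y = C₁cos(5x) + C₂sin(5x) + 3/25.


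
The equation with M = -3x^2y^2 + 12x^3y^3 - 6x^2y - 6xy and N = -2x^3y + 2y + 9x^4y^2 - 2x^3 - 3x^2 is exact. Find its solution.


Check exactness: ∂M/∂y = -6x^2y + 36x^3y^2 - 6x^2 - 6x and ∂N/∂x = -6x^2y + 36x^3y^2 - 6x^2 - 6x; equal, so the equation is exact.
Integrate M with respect to x (treating y as constant): ∫M dx = -x^3y^2 + 3x^4y^3 - 2x^3y - 3x^2y + h(y).
Differentiate w.r.t. y and set equal to N: the x-dependent terms already match, leaving h'(y) = 2y. Integrate: h(y) = y^2.
So F(x,y) = -x^3y^2 + y^2 + 3x^4y^3 - 2x^3y - 3x^2y.
General solution: -x^3y^2 + y^2 + 3x^4y^3 - 2x^3y - 3x^2y = C.


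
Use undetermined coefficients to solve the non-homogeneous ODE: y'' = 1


Characteristic polynomial (r - 0)² = 0; repeated root r = 0.
y_h = (C₁ + C₂x). Forcing matches the repeated root (resonance), so try y_p = Ax².
Substitute and solve for A: 2A = 1, so A = 1/2.
General solution: y = C₁ + C₂x + (1/2)x².


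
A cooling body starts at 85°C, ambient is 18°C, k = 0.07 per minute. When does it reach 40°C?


From T(t) = T_a + (T₀ - T_a)e^(-kt), set T(t) = 40:
(40 - 18) / (85 - 18) = e^(-0.07t), so t = -ln(0.328)/0.07 ≈ 15.9 minutes.


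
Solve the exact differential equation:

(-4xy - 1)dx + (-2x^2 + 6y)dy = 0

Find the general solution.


Check exactness: ∂M/∂y = -4x and ∂N/∂x = -4x; equal, so the equation is exact.
Integrate M with respect to x (treating y as constant): ∫M dx = -2x^2y - x + h(y).
Differentiate w.r.t. y and set equal to N: the x-dependent terms already match, leaving h'(y) = 6y. Integrate: h(y) = 3y^2.
So F(x,y) = -2x^2y - x + 3y^2.
General solution: -2x^2y - x + 3y^2 = C.


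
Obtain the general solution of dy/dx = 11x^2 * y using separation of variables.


Separate variables: dy/y = 11x^2 dx.
Integrate: ln|y| = (11/3)x^3 + C₀.
Exponentiate: y = Ce^((11/3)x^3).


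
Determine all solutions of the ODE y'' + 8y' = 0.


Characteristic equation: r² + 8r = 0.
Factor: (r - 0)(r + 8) = 0 ⇒ r = 0, -8 (distinct real).
General solution: y = C₁ + C₂e^(-8x).


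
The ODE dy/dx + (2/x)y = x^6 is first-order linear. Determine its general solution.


P(x) = 2/x ⇒ μ = x^2.
(x^2 y)' = x^8 ⇒ x^2 y = x^9/(9) + C.
Solve for y: y = (1/9)x^7 + C/x^2.


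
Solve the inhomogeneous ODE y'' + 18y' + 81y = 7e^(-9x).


Characteristic polynomial (r + 9)² = 0; repeated root r = -9.
y_h = (C₁ + C₂x)e^(-9x). Forcing matches the repeated root (resonance), so try y_p = Ax² e^(-9x).
Substitute and solve for A: 2A = 7, so A = 7/2.
General solution: y = (C₁ + C₂x + (7/2)x²)e^(-9x).


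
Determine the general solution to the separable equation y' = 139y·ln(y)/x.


Separate: dy/[y ln(y)] = 139 dx/x.
Substitute u = ln(y): du/u = 139 dx/x.
Integrate: ln|ln(y)| = 139ln|x| + C₀, hence ln(y) = C·x^139.


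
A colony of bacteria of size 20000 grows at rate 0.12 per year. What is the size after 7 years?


The ODE dP/dt = 0.12P has solution P(t) = P(0)e^(0.12t).
Substitute P(0) = 20000 and t = 7: P(7) = 20000 e^(0.84) ≈ 46327.


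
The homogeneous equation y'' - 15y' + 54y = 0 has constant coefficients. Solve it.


Characteristic equation: r² - 15r + 54 = 0.
Factor: (r - 9)(r - 6) = 0 ⇒ r = 9, 6 (distinct real).
General solution: y = C₁e^(9x) + C₂e^(6x).


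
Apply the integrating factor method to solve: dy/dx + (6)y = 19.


P(x) = 6, Q(x) = 19; integrating factor μ = e^(6x).
(μ y)' = 19e^(6x) ⇒ μ y = (19/6)e^(6x) + C.
Divide by μ: y = 19/6 + Ce^(-6x).


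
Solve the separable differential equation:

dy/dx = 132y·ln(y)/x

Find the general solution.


Separate: dy/[y ln(y)] = 132 dx/x.
Substitute u = ln(y): du/u = 132 dx/x.
Integrate: ln|ln(y)| = 132ln|x| + C₀, hence ln(y) = C·x^132.


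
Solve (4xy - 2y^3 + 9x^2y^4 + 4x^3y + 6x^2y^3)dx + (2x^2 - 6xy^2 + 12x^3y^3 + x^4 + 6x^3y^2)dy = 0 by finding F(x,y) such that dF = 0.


Check exactness: ∂M/∂y = 4x - 6y^2 + 36x^2y^3 + 4x^3 + 18x^2y^2 and ∂N/∂x = 4x - 6y^2 + 36x^2y^3 + 4x^3 + 18x^2y^2; equal, so the equation is exact.
Integrate M with respect to x (treating y as constant): ∫M dx = 2x^2y - 2xy^3 + 3x^3y^4 + x^4y + 2x^3y^3 + h(y).
Differentiate w.r.t. y and set equal to N: all terms match, so h'(y) = 0 and h is a constant absorbed into C.
General solution: 2x^2y - 2xy^3 + 3x^3y^4 + x^4y + 2x^3y^3 = C.


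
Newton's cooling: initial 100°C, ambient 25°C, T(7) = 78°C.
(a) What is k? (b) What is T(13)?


Newton's law: T(t) = T_a + (T₀ - T_a)e^(-kt).
(a) Use T(7) = 78: (78 - 25)/(100 - 25) = e^(-k·7), so k = -ln(0.707)/7 ≈ 0.0496.
(b) Apply k to t = 13: T(13) = 25 + (75)e^(-0.645) ≈ 64.4°C.


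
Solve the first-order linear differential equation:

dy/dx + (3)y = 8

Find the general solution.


P(x) = 3, Q(x) = 8; integrating factor μ = e^(3x).
(μ y)' = 8e^(3x) ⇒ μ y = (8/3)e^(3x) + C.
Divide by μ: y = 8/3 + Ce^(-3x).


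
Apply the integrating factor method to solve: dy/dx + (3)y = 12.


P(x) = 3, Q(x) = 12; integrating factor μ = e^(3x).
(μ y)' = 12e^(3x) ⇒ μ y = 4e^(3x) + C.
Divide by μ: y = 4 + Ce^(-3x).


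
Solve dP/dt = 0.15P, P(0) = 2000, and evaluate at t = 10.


The ODE dP/dt = 0.15P has solution P(t) = P(0)e^(0.15t).
Substitute P(0) = 2000 and t = 10: P(10) = 2000 e^(1.50) ≈ 8963.


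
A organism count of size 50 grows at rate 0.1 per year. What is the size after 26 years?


The ODE dP/dt = 0.1P has solution P(t) = P(0)e^(0.1t).
Substitute P(0) = 50 and t = 26: P(26) = 50 e^(2.60) ≈ 673.


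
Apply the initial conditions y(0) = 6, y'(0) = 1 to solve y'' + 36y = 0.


Characteristic roots of r² + 36 = 0 are ±6i, so y = C₁cos(6x) + C₂sin(6x).
Apply y(0) = 6: C₁ = 6. Differentiate and apply y'(0) = 1: 6·C₂ = 1, so C₂ = 1/6.
Particular solution: y = 6cos(6x) + (1/6)sin(6x).


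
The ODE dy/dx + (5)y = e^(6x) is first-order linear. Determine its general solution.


P(x) = 5 ⇒ μ = e^(5x).
(μ y)' = e^(11x) ⇒ μ y = e^(11x)/11 + C.
Divide by μ: y = (1/11)e^(6x) + Ce^(-5x).


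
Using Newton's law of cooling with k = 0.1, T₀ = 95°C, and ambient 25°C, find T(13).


Newton's law: dT/dt = -k(T - T_a) has solution T(t) = T_a + (T₀ - T_a)e^(-kt).
Plug in T_a = 25, T₀ = 95, k = 0.1, t = 13: T(13) = 25 + (70)e^(-1.30) ≈ 44.1°C.


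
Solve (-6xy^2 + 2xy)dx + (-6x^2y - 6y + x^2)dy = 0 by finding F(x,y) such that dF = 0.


Check exactness: ∂M/∂y = -12xy + 2x and ∂N/∂x = -12xy + 2x; equal, so the equation is exact.
Integrate M with respect to x (treating y as constant): ∫M dx = -3x^2y^2 + x^2y + h(y).
Differentiate w.r.t. y and set equal to N: the x-dependent terms already match, leaving h'(y) = -6y. Integrate: h(y) = -3y^2.
So F(x,y) = -3x^2y^2 - 3y^2 + x^2y.
General solution: -3x^2y^2 - 3y^2 + x^2y = C.


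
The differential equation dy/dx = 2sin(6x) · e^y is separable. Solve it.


Separate: e^(-y) dy = 2sin(6x) dx.
Integrate: -e^(-y) = -(1/3)cos(6x) + C₀.
Rearrange: e^(-y) = (1/3)cos(6x) + C.


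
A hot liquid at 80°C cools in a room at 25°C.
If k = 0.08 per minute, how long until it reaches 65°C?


From T(t) = T_a + (T₀ - T_a)e^(-kt), set T(t) = 65:
(65 - 25) / (80 - 25) = e^(-0.08t), so t = -ln(0.727)/0.08 ≈ 4.0 minutes.


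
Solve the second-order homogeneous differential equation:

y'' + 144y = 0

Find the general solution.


Characteristic equation: r² + 144 = 0.
Discriminant is negative; roots r = 0 ± 12i (complex conjugate pair).
General solution uses e^(α x)(C₁ cos(β x) + C₂ sin(β x)): y = C₁cos(12x) + C₂sin(12x).


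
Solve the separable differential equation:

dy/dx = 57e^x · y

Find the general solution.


Separate variables: dy/y = 57e^x dx.
Integrate: ln|y| = 57e^x + C₀.
Exponentiate: y = Ce^(57e^x).


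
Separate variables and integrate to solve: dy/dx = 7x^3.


Integrate both sides with respect to x: y = ∫ 7x^3 dx = (7/4)x^4 + C.


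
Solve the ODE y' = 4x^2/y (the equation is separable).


Separate variables: y dy = 4x^2 dx.
Integrate both sides: y²/2 = (4/3)x^3 + C₀.
Multiply by 2: y² = (8/3)x^3 + C.


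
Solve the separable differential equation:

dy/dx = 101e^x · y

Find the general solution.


Separate variables: dy/y = 101e^x dx.
Integrate: ln|y| = 101e^x + C₀.
Exponentiate: y = Ce^(101e^x).


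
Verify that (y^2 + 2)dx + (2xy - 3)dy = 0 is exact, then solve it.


Check exactness: ∂M/∂y = 2y and ∂N/∂x = 2y; equal, so the equation is exact.
Integrate M with respect to x (treating y as constant): ∫M dx = xy^2 + 2x + h(y).
Differentiate w.r.t. y and set equal to N: the x-dependent terms already match, leaving h'(y) = -3. Integrate: h(y) = -3y.
So F(x,y) = xy^2 - 3y + 2x.
General solution: xy^2 - 3y + 2x = C.


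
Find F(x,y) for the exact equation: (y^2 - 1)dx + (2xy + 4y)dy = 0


Check exactness: ∂M/∂y = 2y and ∂N/∂x = 2y; equal, so the equation is exact.
Integrate M with respect to x (treating y as constant): ∫M dx = xy^2 - x + h(y).
Differentiate w.r.t. y and set equal to N: the x-dependent terms already match, leaving h'(y) = 4y. Integrate: h(y) = 2y^2.
So F(x,y) = xy^2 - x + 2y^2.
General solution: xy^2 - x + 2y^2 = C.


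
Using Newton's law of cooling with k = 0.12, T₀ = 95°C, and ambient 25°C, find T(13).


Newton's law: dT/dt = -k(T - T_a) has solution T(t) = T_a + (T₀ - T_a)e^(-kt).
Plug in T_a = 25, T₀ = 95, k = 0.12, t = 13: T(13) = 25 + (70)e^(-1.56) ≈ 39.7°C.


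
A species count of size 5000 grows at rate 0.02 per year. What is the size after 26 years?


The ODE dP/dt = 0.02P has solution P(t) = P(0)e^(0.02t).
Substitute P(0) = 5000 and t = 26: P(26) = 5000 e^(0.52) ≈ 8410.


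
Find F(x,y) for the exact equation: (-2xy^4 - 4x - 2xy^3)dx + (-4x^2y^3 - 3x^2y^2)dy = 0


Check exactness: ∂M/∂y = -8xy^3 - 6xy^2 and ∂N/∂x = -8xy^3 - 6xy^2; equal, so the equation is exact.
Integrate M with respect to x (treating y as constant): ∫M dx = -x^2y^4 - 2x^2 - x^2y^3 + h(y).
Differentiate w.r.t. y and set equal to N: all terms match, so h'(y) = 0 and h is a constant absorbed into C.
General solution: -x^2y^4 - 2x^2 - x^2y^3 = C.


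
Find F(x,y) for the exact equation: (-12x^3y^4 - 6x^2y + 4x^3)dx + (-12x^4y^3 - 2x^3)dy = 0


Check exactness: ∂M/∂y = -48x^3y^3 - 6x^2 and ∂N/∂x = -48x^3y^3 - 6x^2; equal, so the equation is exact.
Integrate M with respect to x (treating y as constant): ∫M dx = -3x^4y^4 - 2x^3y + x^4 + h(y).
Differentiate w.r.t. y and set equal to N: all terms match, so h'(y) = 0 and h is a constant absorbed into C.
General solution: -3x^4y^4 - 2x^3y + x^4 = C.


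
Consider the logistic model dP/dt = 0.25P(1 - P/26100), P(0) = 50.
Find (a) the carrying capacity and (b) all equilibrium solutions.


Logistic ODE dP/dt = 0.25P(1 - P/26100) has equilibria where dP/dt = 0, i.e. P = 0 or P = 26100.
The coefficient (1 - P/K) = 0 when P = K, identifying K = 26100 as the carrying capacity.
(a) K = 26100; (b) equilibria P = 0 and P = 26100.


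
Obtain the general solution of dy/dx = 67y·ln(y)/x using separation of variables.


Separate: dy/[y ln(y)] = 67 dx/x.
Substitute u = ln(y): du/u = 67 dx/x.
Integrate: ln|ln(y)| = 67ln|x| + C₀, hence ln(y) = C·x^67.


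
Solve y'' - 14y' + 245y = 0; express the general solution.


Characteristic equation: r² - 14r + 245 = 0.
Discriminant is negative; roots r = 7 ± 14i (complex conjugate pair).
General solution uses e^(α x)(C₁ cos(β x) + C₂ sin(β x)): y = e^(7x)(C₁cos(14x) + C₂sin(14x)).


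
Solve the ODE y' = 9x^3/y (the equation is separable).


Separate variables: y dy = 9x^3 dx.
Integrate both sides: y²/2 = (9/4)x^4 + C₀.
Multiply by 2: y² = (9/2)x^4 + C.


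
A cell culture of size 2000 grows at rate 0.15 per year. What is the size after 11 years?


The ODE dP/dt = 0.15P has solution P(t) = P(0)e^(0.15t).
Substitute P(0) = 2000 and t = 11: P(11) = 2000 e^(1.65) ≈ 10414.


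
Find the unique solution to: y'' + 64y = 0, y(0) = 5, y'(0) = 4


Characteristic roots of r² + 64 = 0 are ±8i, so y = C₁cos(8x) + C₂sin(8x).
Apply y(0) = 5: C₁ = 5. Differentiate and apply y'(0) = 4: 8·C₂ = 4, so C₂ = 1/2.
Particular solution: y = 5cos(8x) + (1/2)sin(8x).


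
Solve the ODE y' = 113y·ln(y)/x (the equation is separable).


Separate: dy/[y ln(y)] = 113 dx/x.
Substitute u = ln(y): du/u = 113 dx/x.
Integrate: ln|ln(y)| = 113ln|x| + C₀, hence ln(y) = C·x^113.


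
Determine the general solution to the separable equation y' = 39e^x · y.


Separate variables: dy/y = 39e^x dx.
Integrate: ln|y| = 39e^x + C₀.
Exponentiate: y = Ce^(39e^x).


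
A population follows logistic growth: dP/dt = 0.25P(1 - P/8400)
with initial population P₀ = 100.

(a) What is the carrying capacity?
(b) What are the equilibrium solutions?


Logistic ODE dP/dt = 0.25P(1 - P/8400) has equilibria where dP/dt = 0, i.e. P = 0 or P = 8400.
The coefficient (1 - P/K) = 0 when P = K, identifying K = 8400 as the carrying capacity.
(a) K = 8400; (b) equilibria P = 0 and P = 8400.


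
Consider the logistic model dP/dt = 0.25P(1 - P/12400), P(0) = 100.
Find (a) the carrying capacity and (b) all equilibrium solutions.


Logistic ODE dP/dt = 0.25P(1 - P/12400) has equilibria where dP/dt = 0, i.e. P = 0 or P = 12400.
The coefficient (1 - P/K) = 0 when P = K, identifying K = 12400 as the carrying capacity.
(a) K = 12400; (b) equilibria P = 0 and P = 12400.


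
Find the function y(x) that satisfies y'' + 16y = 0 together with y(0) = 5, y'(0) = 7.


Characteristic roots of r² + 16 = 0 are ±4i, so y = C₁cos(4x) + C₂sin(4x).
Apply y(0) = 5: C₁ = 5. Differentiate and apply y'(0) = 7: 4·C₂ = 7, so C₂ = 7/4.
Particular solution: y = 5cos(4x) + (7/4)sin(4x).


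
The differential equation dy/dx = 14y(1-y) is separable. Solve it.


Separate: dy/[y(1-y)] = 14 dx.
Partial fractions: 1/[y(1-y)] = 1/y + 1/(1-y).
Integrate: ln|y/(1-y)| = 14x + C₀.
Solve for y: y = 1/(1 + Ce^(-14x)).


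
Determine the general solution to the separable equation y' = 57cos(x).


g(y) = 1, so integrate directly: y = ∫ 57cos(x) dx = 57sin(x) + C.


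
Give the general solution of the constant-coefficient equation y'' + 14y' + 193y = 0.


Characteristic equation: r² + 14r + 193 = 0.
Discriminant is negative; roots r = -7 ± 12i (complex conjugate pair).
General solution uses e^(α x)(C₁ cos(β x) + C₂ sin(β x)): y = e^(-7x)(C₁cos(12x) + C₂sin(12x)).


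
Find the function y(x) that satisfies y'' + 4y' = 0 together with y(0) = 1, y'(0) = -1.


Characteristic roots of r² + 4r = 0 are -4, 0.
General solution y = c₁ e^(-4x) + c₂.
Apply y(0) = 1: c₁ + c₂ = 1. Apply y'(0) = -1: -4 c₁ + 0 c₂ = -1.
Solve: c₁ = 1/4, c₂ = 3/4.
Particular solution: y = (1/4)e^(-4x) + 3/4.


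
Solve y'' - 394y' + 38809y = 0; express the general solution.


Characteristic equation: r² - 394r + 38809 = 0, i.e. (r - 197)² = 0.
Repeated root r = 197; include an x factor for the second linearly independent solution.
General solution: y = (C₁ + C₂x)e^(197x).


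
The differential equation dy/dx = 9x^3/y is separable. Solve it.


Separate variables: y dy = 9x^3 dx.
Integrate both sides: y²/2 = (9/4)x^4 + C₀.
Multiply by 2: y² = (9/2)x^4 + C.


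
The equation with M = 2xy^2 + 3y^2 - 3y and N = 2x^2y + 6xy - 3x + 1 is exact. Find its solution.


Check exactness: ∂M/∂y = 4xy + 6y - 3 and ∂N/∂x = 4xy + 6y - 3; equal, so the equation is exact.
Integrate M with respect to x (treating y as constant): ∫M dx = x^2y^2 + 3xy^2 - 3xy + h(y).
Differentiate w.r.t. y and set equal to N: the x-dependent terms already match, leaving h'(y) = 1. Integrate: h(y) = y.
So F(x,y) = x^2y^2 + 3xy^2 - 3xy + y.
General solution: x^2y^2 + 3xy^2 - 3xy + y = C.


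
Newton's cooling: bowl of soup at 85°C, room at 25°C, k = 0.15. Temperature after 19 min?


Newton's law: dT/dt = -k(T - T_a) has solution T(t) = T_a + (T₀ - T_a)e^(-kt).
Plug in T_a = 25, T₀ = 85, k = 0.15, t = 19: T(19) = 25 + (60)e^(-2.85) ≈ 28.5°C.


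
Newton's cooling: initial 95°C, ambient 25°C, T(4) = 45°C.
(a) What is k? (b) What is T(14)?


Newton's law: T(t) = T_a + (T₀ - T_a)e^(-kt).
(a) Use T(4) = 45: (45 - 25)/(95 - 25) = e^(-k·4), so k = -ln(0.286)/4 ≈ 0.3132.
(b) Apply k to t = 14: T(14) = 25 + (70)e^(-4.385) ≈ 25.9°C.


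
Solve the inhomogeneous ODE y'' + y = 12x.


Homogeneous: r² + 1 = 0 ⇒ r = ±1i, y_h = C₁cos(x) + C₂sin(x).
Polynomial forcing; try y_p = Ax + B. Then y_p'' + 1 y_p = 1(Ax + B) = 12x, so B = 0 and A = 12.
General solution: y = C₁cos(x) + C₂sin(x) + 12x.


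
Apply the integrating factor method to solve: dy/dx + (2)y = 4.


P(x) = 2, Q(x) = 4; integrating factor μ = e^(2x).
(μ y)' = 4e^(2x) ⇒ μ y = 2e^(2x) + C.
Divide by μ: y = 2 + Ce^(-2x).


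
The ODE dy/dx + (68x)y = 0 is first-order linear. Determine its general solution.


P(x) = 68x ⇒ μ = e^(34x²).
Q(x) = 0 so μ y is constant: y = Ce^(-34x²).


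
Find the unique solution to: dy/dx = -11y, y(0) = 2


General solution of y' = -11y is y = Ce^(-11x).
Apply y(0) = 2: C = 2.
Particular solution: y = 2e^(-11x).


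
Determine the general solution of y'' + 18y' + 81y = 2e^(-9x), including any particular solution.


Characteristic polynomial (r + 9)² = 0; repeated root r = -9.
y_h = (C₁ + C₂x)e^(-9x). Forcing matches the repeated root (resonance), so try y_p = Ax² e^(-9x).
Substitute and solve for A: 2A = 2, so A = 1.
General solution: y = (C₁ + C₂x + x²)e^(-9x).


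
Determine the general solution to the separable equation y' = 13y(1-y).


Separate: dy/[y(1-y)] = 13 dx.
Partial fractions: 1/[y(1-y)] = 1/y + 1/(1-y).
Integrate: ln|y/(1-y)| = 13x + C₀.
Solve for y: y = 1/(1 + Ce^(-13x)).


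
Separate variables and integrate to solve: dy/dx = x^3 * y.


Separate variables: dy/y = x^3 dx.
Integrate: ln|y| = (1/4)x^4 + C₀.
Exponentiate: y = Ce^((1/4)x^4).


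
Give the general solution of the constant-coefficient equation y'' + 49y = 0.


Characteristic equation: r² + 49 = 0.
Discriminant is negative; roots r = 0 ± 7i (complex conjugate pair).
General solution uses e^(α x)(C₁ cos(β x) + C₂ sin(β x)): y = C₁cos(7x) + C₂sin(7x).


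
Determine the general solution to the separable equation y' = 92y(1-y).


Separate: dy/[y(1-y)] = 92 dx.
Partial fractions: 1/[y(1-y)] = 1/y + 1/(1-y).
Integrate: ln|y/(1-y)| = 92x + C₀.
Solve for y: y = 1/(1 + Ce^(-92x)).


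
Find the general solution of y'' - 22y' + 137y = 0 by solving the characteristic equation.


Characteristic equation: r² - 22r + 137 = 0.
Discriminant is negative; roots r = 11 ± 4i (complex conjugate pair).
General solution uses e^(α x)(C₁ cos(β x) + C₂ sin(β x)): y = e^(11x)(C₁cos(4x) + C₂sin(4x)).


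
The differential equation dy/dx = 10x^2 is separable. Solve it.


Integrate both sides with respect to x: y = ∫ 10x^2 dx = (10/3)x^3 + C.


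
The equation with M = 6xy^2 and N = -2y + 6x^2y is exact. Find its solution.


Check exactness: ∂M/∂y = 12xy and ∂N/∂x = 12xy; equal, so the equation is exact.
Integrate M with respect to x (treating y as constant): ∫M dx = 3x^2y^2 + h(y).
Differentiate w.r.t. y and set equal to N: the x-dependent terms already match, leaving h'(y) = -2y. Integrate: h(y) = -y^2.
So F(x,y) = -y^2 + 3x^2y^2.
General solution: -y^2 + 3x^2y^2 = C.


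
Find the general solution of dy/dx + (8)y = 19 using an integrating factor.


P(x) = 8, Q(x) = 19; integrating factor μ = e^(8x).
(μ y)' = 19e^(8x) ⇒ μ y = (19/8)e^(8x) + C.
Divide by μ: y = 19/8 + Ce^(-8x).


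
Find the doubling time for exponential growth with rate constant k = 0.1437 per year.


Exponential growth: P(t) = P₀ e^(0.1437t). Set P(t)/P₀ = 2: e^(0.1437t) = 2.
Solve: t = ln(2)/0.1437 ≈ 4.82 years.


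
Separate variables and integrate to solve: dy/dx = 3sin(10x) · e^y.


Separate: e^(-y) dy = 3sin(10x) dx.
Integrate: -e^(-y) = -(3/10)cos(10x) + C₀.
Rearrange: e^(-y) = (3/10)cos(10x) + C.


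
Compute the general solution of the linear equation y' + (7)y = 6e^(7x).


P(x) = 7 ⇒ μ = e^(7x).
(μ y)' = 6e^(14x) ⇒ μ y = (6/14)e^(14x) + C.
Divide by μ: y = (3/7)e^(7x) + Ce^(-7x).


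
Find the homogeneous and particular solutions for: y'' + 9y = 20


Homogeneous part: r² + 9 = 0 ⇒ r = ±3i, so y_h = C₁cos(3x) + C₂sin(3x).
Try constant y_p = A; plug in: 9A = 20 ⇒ A = 20/9.
General solution: y = C₁cos(3x) + C₂sin(3x) + 20/9.


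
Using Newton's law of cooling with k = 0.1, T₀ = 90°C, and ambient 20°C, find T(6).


Newton's law: dT/dt = -k(T - T_a) has solution T(t) = T_a + (T₀ - T_a)e^(-kt).
Plug in T_a = 20, T₀ = 90, k = 0.1, t = 6: T(6) = 20 + (70)e^(-0.60) ≈ 58.4°C.


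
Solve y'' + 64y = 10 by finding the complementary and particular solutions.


Homogeneous part: r² + 64 = 0 ⇒ r = ±8i, so y_h = C₁cos(8x) + C₂sin(8x).
Try constant y_p = A; plug in: 64A = 10 ⇒ A = 5/32.
General solution: y = C₁cos(8x) + C₂sin(8x) + 5/32.


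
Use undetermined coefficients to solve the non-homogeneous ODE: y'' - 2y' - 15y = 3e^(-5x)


Characteristic roots of r² - 2r - 15 = 0 are 5, -3.
y_h = C₁e^(5x) + C₂e^(-3x).
Forcing exponent -5 is not a characteristic root; try y_p = Ae^(-5x).
Substitute: A·(25 + (-2)·-5 + (-15)) = A·20 = 3, so A = 3/20.
General solution: y = C₁e^(5x) + C₂e^(-3x) + (3/20)e^(-5x).


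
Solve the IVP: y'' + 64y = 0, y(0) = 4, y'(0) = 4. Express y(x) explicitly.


Characteristic roots of r² + 64 = 0 are ±8i, so y = C₁cos(8x) + C₂sin(8x).
Apply y(0) = 4: C₁ = 4. Differentiate and apply y'(0) = 4: 8·C₂ = 4, so C₂ = 1/2.
Particular solution: y = 4cos(8x) + (1/2)sin(8x).


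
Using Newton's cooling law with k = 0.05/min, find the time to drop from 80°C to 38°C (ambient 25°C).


From T(t) = T_a + (T₀ - T_a)e^(-kt), set T(t) = 38:
(38 - 25) / (80 - 25) = e^(-0.05t), so t = -ln(0.236)/0.05 ≈ 28.8 minutes.


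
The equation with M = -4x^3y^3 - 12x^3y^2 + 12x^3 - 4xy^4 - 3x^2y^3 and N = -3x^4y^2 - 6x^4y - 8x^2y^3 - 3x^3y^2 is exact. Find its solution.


Check exactness: ∂M/∂y = -12x^3y^2 - 24x^3y - 16xy^3 - 9x^2y^2 and ∂N/∂x = -12x^3y^2 - 24x^3y - 16xy^3 - 9x^2y^2; equal, so the equation is exact.
Integrate M with respect to x (treating y as constant): ∫M dx = -x^4y^3 - 3x^4y^2 + 3x^4 - 2x^2y^4 - x^3y^3 + h(y).
Differentiate w.r.t. y and set equal to N: all terms match, so h'(y) = 0 and h is a constant absorbed into C.
General solution: -x^4y^3 - 3x^4y^2 + 3x^4 - 2x^2y^4 - x^3y^3 = C.


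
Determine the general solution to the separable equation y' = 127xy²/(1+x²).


Separate: dy/y² = 127x/(1+x²) dx.
Integrate LHS: ∫ dy/y² = -1/y.
Integrate RHS via u = 1+x²: (127/2)ln(1+x²) + C.
Result: -1/y = (127/2)ln(1+x²) + C.


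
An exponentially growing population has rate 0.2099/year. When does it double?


Exponential growth: P(t) = P₀ e^(0.2099t). Set P(t)/P₀ = 2: e^(0.2099t) = 2.
Solve: t = ln(2)/0.2099 ≈ 3.30 years.


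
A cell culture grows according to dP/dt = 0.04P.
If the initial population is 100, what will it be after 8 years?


The ODE dP/dt = 0.04P has solution P(t) = P(0)e^(0.04t).
Substitute P(0) = 100 and t = 8: P(8) = 100 e^(0.32) ≈ 138.


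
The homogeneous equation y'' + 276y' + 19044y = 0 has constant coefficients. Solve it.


Characteristic equation: r² + 276r + 19044 = 0, i.e. (r + 138)² = 0.
Repeated root r = -138; include an x factor for the second linearly independent solution.
General solution: y = (C₁ + C₂x)e^(-138x).


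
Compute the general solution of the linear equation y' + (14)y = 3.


P(x) = 14, Q(x) = 3; integrating factor μ = e^(14x).
(μ y)' = 3e^(14x) ⇒ μ y = (3/14)e^(14x) + C.
Divide by μ: y = 3/14 + Ce^(-14x).


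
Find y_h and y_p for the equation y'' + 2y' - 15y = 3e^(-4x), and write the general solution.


Characteristic roots of r² + 2r - 15 = 0 are -5, 3.
y_h = C₁e^(-5x) + C₂e^(3x).
Forcing exponent -4 is not a characteristic root; try y_p = Ae^(-4x).
Substitute: A·(16 + (2)·-4 + (-15)) = A·-7 = 3, so A = -3/7.
General solution: y = C₁e^(-5x) + C₂e^(3x) - (3/7)e^(-4x).


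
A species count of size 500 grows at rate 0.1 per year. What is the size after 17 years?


The ODE dP/dt = 0.1P has solution P(t) = P(0)e^(0.1t).
Substitute P(0) = 500 and t = 17: P(17) = 500 e^(1.70) ≈ 2737.


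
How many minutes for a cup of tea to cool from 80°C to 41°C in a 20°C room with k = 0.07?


From T(t) = T_a + (T₀ - T_a)e^(-kt), set T(t) = 41:
(41 - 20) / (80 - 20) = e^(-0.07t), so t = -ln(0.350)/0.07 ≈ 15.0 minutes.


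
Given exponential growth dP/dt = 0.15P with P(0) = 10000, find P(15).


The ODE dP/dt = 0.15P has solution P(t) = P(0)e^(0.15t).
Substitute P(0) = 10000 and t = 15: P(15) = 10000 e^(2.25) ≈ 94877.


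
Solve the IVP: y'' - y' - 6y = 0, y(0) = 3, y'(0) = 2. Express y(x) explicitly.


Characteristic roots of r² - r - 6 = 0 are -2, 3.
General solution y = c₁ e^(-2x) + c₂ e^(3x).
Apply y(0) = 3: c₁ + c₂ = 3. Apply y'(0) = 2: -2 c₁ + 3 c₂ = 2.
Solve: c₁ = 7/5, c₂ = 8/5.
Particular solution: y = (7/5)e^(-2x) + (8/5)e^(3x).


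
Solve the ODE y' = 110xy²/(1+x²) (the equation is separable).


Separate: dy/y² = 110x/(1+x²) dx.
Integrate LHS: ∫ dy/y² = -1/y.
Integrate RHS via u = 1+x²: 55ln(1+x²) + C.
Result: -1/y = 55ln(1+x²) + C.


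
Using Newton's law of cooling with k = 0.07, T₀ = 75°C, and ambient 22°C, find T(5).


Newton's law: dT/dt = -k(T - T_a) has solution T(t) = T_a + (T₀ - T_a)e^(-kt).
Plug in T_a = 22, T₀ = 75, k = 0.07, t = 5: T(5) = 22 + (53)e^(-0.35) ≈ 59.3°C.


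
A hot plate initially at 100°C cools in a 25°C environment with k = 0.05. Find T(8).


Newton's law: dT/dt = -k(T - T_a) has solution T(t) = T_a + (T₀ - T_a)e^(-kt).
Plug in T_a = 25, T₀ = 100, k = 0.05, t = 8: T(8) = 25 + (75)e^(-0.40) ≈ 75.3°C.


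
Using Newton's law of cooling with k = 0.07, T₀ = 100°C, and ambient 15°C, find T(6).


Newton's law: dT/dt = -k(T - T_a) has solution T(t) = T_a + (T₀ - T_a)e^(-kt).
Plug in T_a = 15, T₀ = 100, k = 0.07, t = 6: T(6) = 15 + (85)e^(-0.42) ≈ 70.8°C.


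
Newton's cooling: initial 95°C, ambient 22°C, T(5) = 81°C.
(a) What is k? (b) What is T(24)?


Newton's law: T(t) = T_a + (T₀ - T_a)e^(-kt).
(a) Use T(5) = 81: (81 - 22)/(95 - 22) = e^(-k·5), so k = -ln(0.808)/5 ≈ 0.0426.
(b) Apply k to t = 24: T(24) = 22 + (73)e^(-1.022) ≈ 48.3°C.


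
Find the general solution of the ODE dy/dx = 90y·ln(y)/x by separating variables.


Separate: dy/[y ln(y)] = 90 dx/x.
Substitute u = ln(y): du/u = 90 dx/x.
Integrate: ln|ln(y)| = 90ln|x| + C₀, hence ln(y) = C·x^90.


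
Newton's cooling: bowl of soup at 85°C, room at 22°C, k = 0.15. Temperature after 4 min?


Newton's law: dT/dt = -k(T - T_a) has solution T(t) = T_a + (T₀ - T_a)e^(-kt).
Plug in T_a = 22, T₀ = 85, k = 0.15, t = 4: T(4) = 22 + (63)e^(-0.60) ≈ 56.6°C.


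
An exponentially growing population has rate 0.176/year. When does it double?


Exponential growth: P(t) = P₀ e^(0.176t). Set P(t)/P₀ = 2: e^(0.176t) = 2.
Solve: t = ln(2)/0.176 ≈ 3.94 years.


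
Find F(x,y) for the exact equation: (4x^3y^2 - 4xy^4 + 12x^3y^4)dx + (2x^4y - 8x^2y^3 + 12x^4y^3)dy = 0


Check exactness: ∂M/∂y = 8x^3y - 16xy^3 + 48x^3y^3 and ∂N/∂x = 8x^3y - 16xy^3 + 48x^3y^3; equal, so the equation is exact.
Integrate M with respect to x (treating y as constant): ∫M dx = x^4y^2 - 2x^2y^4 + 3x^4y^4 + h(y).
Differentiate w.r.t. y and set equal to N: all terms match, so h'(y) = 0 and h is a constant absorbed into C.
General solution: x^4y^2 - 2x^2y^4 + 3x^4y^4 = C.


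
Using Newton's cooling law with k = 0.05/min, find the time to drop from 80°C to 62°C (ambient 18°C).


From T(t) = T_a + (T₀ - T_a)e^(-kt), set T(t) = 62:
(62 - 18) / (80 - 18) = e^(-0.05t), so t = -ln(0.710)/0.05 ≈ 6.9 minutes.


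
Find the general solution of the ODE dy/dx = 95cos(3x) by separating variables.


g(y) = 1, so integrate directly: y = ∫ 95cos(3x) dx = (95/3)sin(3x) + C.


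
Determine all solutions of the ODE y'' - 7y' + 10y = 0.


Characteristic equation: r² - 7r + 10 = 0.
Factor: (r - 5)(r - 2) = 0 ⇒ r = 5, 2 (distinct real).
General solution: y = C₁e^(5x) + C₂e^(2x).


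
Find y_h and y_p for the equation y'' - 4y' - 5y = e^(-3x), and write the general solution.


Characteristic roots of r² - 4r - 5 = 0 are -1, 5.
y_h = C₁e^(-x) + C₂e^(5x).
Forcing exponent -3 is not a characteristic root; try y_p = Ae^(-3x).
Substitute: A·(9 + (-4)·-3 + (-5)) = A·16 = 1, so A = 1/16.
General solution: y = C₁e^(-x) + C₂e^(5x) + (1/16)e^(-3x).


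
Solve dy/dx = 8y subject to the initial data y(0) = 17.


General solution of y' = 8y is y = Ce^(8x).
Apply y(0) = 17: C = 17.
Particular solution: y = 17e^(8x).


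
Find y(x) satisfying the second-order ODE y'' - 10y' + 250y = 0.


Characteristic equation: r² - 10r + 250 = 0.
Discriminant is negative; roots r = 5 ± 15i (complex conjugate pair).
General solution uses e^(α x)(C₁ cos(β x) + C₂ sin(β x)): y = e^(5x)(C₁cos(15x) + C₂sin(15x)).


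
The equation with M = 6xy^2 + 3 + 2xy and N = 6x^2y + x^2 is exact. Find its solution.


Check exactness: ∂M/∂y = 12xy + 2x and ∂N/∂x = 12xy + 2x; equal, so the equation is exact.
Integrate M with respect to x (treating y as constant): ∫M dx = 3x^2y^2 + 3x + x^2y + h(y).
Differentiate w.r.t. y and set equal to N: all terms match, so h'(y) = 0 and h is a constant absorbed into C.
General solution: 3x^2y^2 + 3x + x^2y = C.


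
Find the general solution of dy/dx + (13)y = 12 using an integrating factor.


P(x) = 13, Q(x) = 12; integrating factor μ = e^(13x).
(μ y)' = 12e^(13x) ⇒ μ y = (12/13)e^(13x) + C.
Divide by μ: y = 12/13 + Ce^(-13x).


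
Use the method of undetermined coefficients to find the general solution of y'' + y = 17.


Homogeneous part: r² + 1 = 0 ⇒ r = ±1i, so y_h = C₁cos(x) + C₂sin(x).
Try constant y_p = A; plug in: 1A = 17 ⇒ A = 17.
General solution: y = C₁cos(x) + C₂sin(x) + 17.


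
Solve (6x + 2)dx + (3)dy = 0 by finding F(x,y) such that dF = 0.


Check exactness: ∂M/∂y = 0 and ∂N/∂x = 0; equal, so the equation is exact.
Integrate M with respect to x (treating y as constant): ∫M dx = 3x^2 + 2x + h(y).
Differentiate w.r.t. y and set equal to N: the x-dependent terms already match, leaving h'(y) = 3. Integrate: h(y) = 3y.
So F(x,y) = 3y + 3x^2 + 2x.
General solution: 3y + 3x^2 + 2x = C.


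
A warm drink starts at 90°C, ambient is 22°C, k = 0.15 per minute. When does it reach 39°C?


From T(t) = T_a + (T₀ - T_a)e^(-kt), set T(t) = 39:
(39 - 22) / (90 - 22) = e^(-0.15t), so t = -ln(0.250)/0.15 ≈ 9.2 minutes.


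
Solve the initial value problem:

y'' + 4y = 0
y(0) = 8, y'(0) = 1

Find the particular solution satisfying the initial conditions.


Characteristic roots of r² + 4 = 0 are ±2i, so y = C₁cos(2x) + C₂sin(2x).
Apply y(0) = 8: C₁ = 8. Differentiate and apply y'(0) = 1: 2·C₂ = 1, so C₂ = 1/2.
Particular solution: y = 8cos(2x) + (1/2)sin(2x).


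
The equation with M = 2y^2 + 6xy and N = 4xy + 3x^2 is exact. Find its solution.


Check exactness: ∂M/∂y = 4y + 6x and ∂N/∂x = 4y + 6x; equal, so the equation is exact.
Integrate M with respect to x (treating y as constant): ∫M dx = 2xy^2 + 3x^2y + h(y).
Differentiate w.r.t. y and set equal to N: all terms match, so h'(y) = 0 and h is a constant absorbed into C.
General solution: 2xy^2 + 3x^2y = C.


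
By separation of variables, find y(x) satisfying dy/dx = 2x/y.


Separate variables: y dy = 2x dx.
Integrate both sides: y²/2 = x^2 + C₀.
Multiply by 2: y² = 2x^2 + C.


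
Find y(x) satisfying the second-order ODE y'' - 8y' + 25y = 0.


Characteristic equation: r² - 8r + 25 = 0.
Discriminant is negative; roots r = 4 ± 3i (complex conjugate pair).
General solution uses e^(α x)(C₁ cos(β x) + C₂ sin(β x)): y = e^(4x)(C₁cos(3x) + C₂sin(3x)).


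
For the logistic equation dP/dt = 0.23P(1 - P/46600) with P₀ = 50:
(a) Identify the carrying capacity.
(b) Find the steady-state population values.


Logistic ODE dP/dt = 0.23P(1 - P/46600) has equilibria where dP/dt = 0, i.e. P = 0 or P = 46600.
The coefficient (1 - P/K) = 0 when P = K, identifying K = 46600 as the carrying capacity.
(a) K = 46600; (b) equilibria P = 0 and P = 46600.


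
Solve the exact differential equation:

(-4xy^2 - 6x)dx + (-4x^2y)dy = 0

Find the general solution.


Check exactness: ∂M/∂y = -8xy and ∂N/∂x = -8xy; equal, so the equation is exact.
Integrate M with respect to x (treating y as constant): ∫M dx = -2x^2y^2 - 3x^2 + h(y).
Differentiate w.r.t. y and set equal to N: all terms match, so h'(y) = 0 and h is a constant absorbed into C.
General solution: -2x^2y^2 - 3x^2 = C.


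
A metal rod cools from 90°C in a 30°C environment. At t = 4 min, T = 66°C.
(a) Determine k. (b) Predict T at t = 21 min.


Newton's law: T(t) = T_a + (T₀ - T_a)e^(-kt).
(a) Use T(4) = 66: (66 - 30)/(90 - 30) = e^(-k·4), so k = -ln(0.600)/4 ≈ 0.1277.
(b) Apply k to t = 21: T(21) = 30 + (60)e^(-2.682) ≈ 34.1°C.


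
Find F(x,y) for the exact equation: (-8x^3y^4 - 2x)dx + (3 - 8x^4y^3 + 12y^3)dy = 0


Check exactness: ∂M/∂y = -32x^3y^3 and ∂N/∂x = -32x^3y^3; equal, so the equation is exact.
Integrate M with respect to x (treating y as constant): ∫M dx = -2x^4y^4 - x^2 + h(y).
Differentiate w.r.t. y and set equal to N: the x-dependent terms already match, leaving h'(y) = 3 + 12y^3. Integrate: h(y) = 3y + 3y^4.
So F(x,y) = 3y - 2x^4y^4 - x^2 + 3y^4.
General solution: 3y - 2x^4y^4 - x^2 + 3y^4 = C.


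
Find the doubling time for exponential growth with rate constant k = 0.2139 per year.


Exponential growth: P(t) = P₀ e^(0.2139t). Set P(t)/P₀ = 2: e^(0.2139t) = 2.
Solve: t = ln(2)/0.2139 ≈ 3.24 years.


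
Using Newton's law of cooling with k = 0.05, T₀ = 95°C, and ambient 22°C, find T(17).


Newton's law: dT/dt = -k(T - T_a) has solution T(t) = T_a + (T₀ - T_a)e^(-kt).
Plug in T_a = 22, T₀ = 95, k = 0.05, t = 17: T(17) = 22 + (73)e^(-0.85) ≈ 53.2°C.


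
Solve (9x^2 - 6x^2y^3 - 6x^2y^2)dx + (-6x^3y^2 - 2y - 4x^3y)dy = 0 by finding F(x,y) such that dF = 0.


Check exactness: ∂M/∂y = -18x^2y^2 - 12x^2y and ∂N/∂x = -18x^2y^2 - 12x^2y; equal, so the equation is exact.
Integrate M with respect to x (treating y as constant): ∫M dx = 3x^3 - 2x^3y^3 - 2x^3y^2 + h(y).
Differentiate w.r.t. y and set equal to N: the x-dependent terms already match, leaving h'(y) = -2y. Integrate: h(y) = -y^2.
So F(x,y) = 3x^3 - 2x^3y^3 - y^2 - 2x^3y^2.
General solution: 3x^3 - 2x^3y^3 - y^2 - 2x^3y^2 = C.


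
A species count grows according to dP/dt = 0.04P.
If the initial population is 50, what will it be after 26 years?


The ODE dP/dt = 0.04P has solution P(t) = P(0)e^(0.04t).
Substitute P(0) = 50 and t = 26: P(26) = 50 e^(1.04) ≈ 141.


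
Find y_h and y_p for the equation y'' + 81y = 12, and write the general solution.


Homogeneous part: r² + 81 = 0 ⇒ r = ±9i, so y_h = C₁cos(9x) + C₂sin(9x).
Try constant y_p = A; plug in: 81A = 12 ⇒ A = 4/27.
General solution: y = C₁cos(9x) + C₂sin(9x) + 4/27.


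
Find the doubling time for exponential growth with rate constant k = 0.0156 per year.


Exponential growth: P(t) = P₀ e^(0.0156t). Set P(t)/P₀ = 2: e^(0.0156t) = 2.
Solve: t = ln(2)/0.0156 ≈ 44.43 years.


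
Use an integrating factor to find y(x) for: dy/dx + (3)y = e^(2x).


P(x) = 3 ⇒ μ = e^(3x).
(μ y)' = e^(5x) ⇒ μ y = e^(5x)/5 + C.
Divide by μ: y = (1/5)e^(2x) + Ce^(-3x).


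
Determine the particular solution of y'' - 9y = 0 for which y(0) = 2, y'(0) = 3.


Characteristic roots of r² - 9 = 0 are -3, 3.
General solution y = c₁ e^(-3x) + c₂ e^(3x).
Apply y(0) = 2: c₁ + c₂ = 2. Apply y'(0) = 3: -3 c₁ + 3 c₂ = 3.
Solve: c₁ = 1/2, c₂ = 3/2.
Particular solution: y = (1/2)e^(-3x) + (3/2)e^(3x).


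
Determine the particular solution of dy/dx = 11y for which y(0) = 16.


General solution of y' = 11y is y = Ce^(11x).
Apply y(0) = 16: C = 16.
Particular solution: y = 16e^(11x).


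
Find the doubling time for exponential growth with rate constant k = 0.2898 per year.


Exponential growth: P(t) = P₀ e^(0.2898t). Set P(t)/P₀ = 2: e^(0.2898t) = 2.
Solve: t = ln(2)/0.2898 ≈ 2.39 years.


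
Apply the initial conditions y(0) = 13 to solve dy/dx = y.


General solution of y' = y is y = Ce^(x).
Apply y(0) = 13: C = 13.
Particular solution: y = 13e^(x).
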